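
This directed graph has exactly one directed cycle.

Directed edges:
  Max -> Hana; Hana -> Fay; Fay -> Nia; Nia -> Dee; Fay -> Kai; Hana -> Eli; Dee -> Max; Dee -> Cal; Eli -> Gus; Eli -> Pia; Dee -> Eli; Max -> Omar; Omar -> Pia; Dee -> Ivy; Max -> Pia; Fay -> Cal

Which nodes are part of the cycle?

Dee, Fay, Max, Nia, Hana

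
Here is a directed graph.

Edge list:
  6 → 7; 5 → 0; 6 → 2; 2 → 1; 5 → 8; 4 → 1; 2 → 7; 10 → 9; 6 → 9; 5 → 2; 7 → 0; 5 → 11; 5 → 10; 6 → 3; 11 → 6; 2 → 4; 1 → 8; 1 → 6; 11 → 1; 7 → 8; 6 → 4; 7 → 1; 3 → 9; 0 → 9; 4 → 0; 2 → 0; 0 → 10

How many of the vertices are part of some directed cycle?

5

A vertex is on a directed cycle iff it belongs to a strongly connected component of size ≥ 2 (or has a self-loop).
The vertices on cycles are {1, 2, 4, 6, 7} — 5 in total.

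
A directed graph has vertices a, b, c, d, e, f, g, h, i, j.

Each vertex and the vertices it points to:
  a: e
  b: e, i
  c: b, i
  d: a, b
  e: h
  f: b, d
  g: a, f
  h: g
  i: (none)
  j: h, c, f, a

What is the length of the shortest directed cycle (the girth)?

4

For each vertex v, BFS finds the shortest path from v back to v.
The shortest such closed walk is h → g → a → e → h, length 4.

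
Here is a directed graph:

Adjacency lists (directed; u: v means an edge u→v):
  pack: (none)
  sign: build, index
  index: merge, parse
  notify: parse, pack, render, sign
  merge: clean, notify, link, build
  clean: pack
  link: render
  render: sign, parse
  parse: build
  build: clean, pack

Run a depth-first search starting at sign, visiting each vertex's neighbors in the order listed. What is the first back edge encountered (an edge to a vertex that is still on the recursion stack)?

render->sign

DFS from sign (visiting each vertex's neighbors in the order listed); mark gray on enter, black on exit:
sign gray
  build gray
    clean gray
      pack gray
      pack black
    clean black
    build→pack: pack black — skip
  build black
  index gray
    merge gray
      merge→clean: clean black — skip
      notify gray
        parse gray
          parse→build: build black — skip
        parse black
        notify→pack: pack black — skip
        render gray
          render→sign: sign is gray → back edge
First back edge: render → sign.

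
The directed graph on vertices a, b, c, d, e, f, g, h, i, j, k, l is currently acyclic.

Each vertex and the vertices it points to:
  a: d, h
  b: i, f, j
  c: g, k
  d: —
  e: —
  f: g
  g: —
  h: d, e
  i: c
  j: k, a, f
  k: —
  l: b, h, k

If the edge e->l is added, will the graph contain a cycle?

Yes

Adding e→l creates a cycle iff l can already reach e.
Path from l: l → h → e.
So l → … → e → l is a cycle.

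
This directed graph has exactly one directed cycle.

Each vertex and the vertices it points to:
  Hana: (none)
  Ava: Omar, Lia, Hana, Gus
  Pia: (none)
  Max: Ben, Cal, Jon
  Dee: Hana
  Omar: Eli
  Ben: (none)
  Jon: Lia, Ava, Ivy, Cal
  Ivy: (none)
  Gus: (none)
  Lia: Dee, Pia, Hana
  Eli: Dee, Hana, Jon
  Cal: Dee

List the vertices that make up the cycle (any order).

Ava, Eli, Jon, Omar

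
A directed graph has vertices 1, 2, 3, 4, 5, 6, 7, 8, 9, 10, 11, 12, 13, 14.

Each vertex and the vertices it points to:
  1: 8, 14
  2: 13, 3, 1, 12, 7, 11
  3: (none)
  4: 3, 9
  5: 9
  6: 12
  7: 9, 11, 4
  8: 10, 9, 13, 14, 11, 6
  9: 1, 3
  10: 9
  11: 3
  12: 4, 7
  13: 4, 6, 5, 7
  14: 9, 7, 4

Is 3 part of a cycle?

No

3 lies on a cycle iff there is a path from 3 back to itself.
Exploring from 3, it never reaches itself; equivalently, its strongly connected component is a singleton.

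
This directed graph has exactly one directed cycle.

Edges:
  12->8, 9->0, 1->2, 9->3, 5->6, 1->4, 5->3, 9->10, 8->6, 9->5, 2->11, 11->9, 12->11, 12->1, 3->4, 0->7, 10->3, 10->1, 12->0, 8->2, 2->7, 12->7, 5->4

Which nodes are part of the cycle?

DFS with gray/black marking from 11:
11 gray
  9 gray
    3 gray
      4 gray
      4 black
    3 black
    5 gray
      6 gray
      6 black
      5→3: 3 black — skip
      5→4: 4 black — skip
    5 black
    10 gray
      10→3: 3 black — skip
      1 gray
        2 gray
          7 gray
          7 black
          2→11: 11 is gray → back edge
Back edge closes the cycle 11 → 9 → 10 → 1 → 2 → 11; its vertices are {1, 2, 9, 10, 11}.

1, 2, 9, 10, 11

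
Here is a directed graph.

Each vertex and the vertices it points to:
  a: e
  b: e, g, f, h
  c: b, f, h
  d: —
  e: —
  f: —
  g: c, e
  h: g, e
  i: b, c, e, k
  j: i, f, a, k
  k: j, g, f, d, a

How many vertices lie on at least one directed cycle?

A vertex is on a directed cycle iff it belongs to a strongly connected component of size ≥ 2 (or has a self-loop).
The vertices on cycles are {b, c, g, h, i, j, k} — 7 in total.

7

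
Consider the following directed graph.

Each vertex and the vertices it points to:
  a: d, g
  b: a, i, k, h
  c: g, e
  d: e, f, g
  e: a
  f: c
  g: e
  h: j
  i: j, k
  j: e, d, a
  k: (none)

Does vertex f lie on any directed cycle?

Yes

f is on a cycle iff f can reach itself via ≥1 edge.
f → c → e → a → d → f — yes.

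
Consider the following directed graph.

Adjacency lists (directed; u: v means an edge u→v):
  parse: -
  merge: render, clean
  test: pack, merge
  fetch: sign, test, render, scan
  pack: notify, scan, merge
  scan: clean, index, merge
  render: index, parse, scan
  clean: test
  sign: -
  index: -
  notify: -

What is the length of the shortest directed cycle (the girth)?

For each vertex v, BFS finds the shortest path from v back to v.
The shortest such closed walk is test → merge → clean → test, length 3.

3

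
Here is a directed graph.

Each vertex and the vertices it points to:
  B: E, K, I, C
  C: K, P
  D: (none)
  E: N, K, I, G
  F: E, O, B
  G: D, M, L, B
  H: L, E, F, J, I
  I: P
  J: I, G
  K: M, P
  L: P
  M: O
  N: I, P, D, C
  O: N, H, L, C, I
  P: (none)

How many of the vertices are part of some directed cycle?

11

A vertex is on a directed cycle iff it belongs to a strongly connected component of size ≥ 2 (or has a self-loop).
The vertices on cycles are {B, C, E, F, G, H, J, K, M, N, O} — 11 in total.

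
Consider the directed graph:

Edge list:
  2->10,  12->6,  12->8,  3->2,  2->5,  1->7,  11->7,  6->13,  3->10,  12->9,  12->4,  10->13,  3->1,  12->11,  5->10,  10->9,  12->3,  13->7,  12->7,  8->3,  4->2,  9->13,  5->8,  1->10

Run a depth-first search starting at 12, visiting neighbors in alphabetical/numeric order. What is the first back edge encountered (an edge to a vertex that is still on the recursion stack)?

DFS from 12 (visiting neighbors in alphabetical/numeric order); mark gray on enter, black on exit:
12 gray
  3 gray
    1 gray
      7 gray
      7 black
      10 gray
        9 gray
          13 gray
            13→7: 7 black — skip
          13 black
        9 black
        10→13: 13 black — skip
      10 black
    1 black
    2 gray
      5 gray
        8 gray
          8→3: 3 is gray → back edge
First back edge: 8 → 3.

8->3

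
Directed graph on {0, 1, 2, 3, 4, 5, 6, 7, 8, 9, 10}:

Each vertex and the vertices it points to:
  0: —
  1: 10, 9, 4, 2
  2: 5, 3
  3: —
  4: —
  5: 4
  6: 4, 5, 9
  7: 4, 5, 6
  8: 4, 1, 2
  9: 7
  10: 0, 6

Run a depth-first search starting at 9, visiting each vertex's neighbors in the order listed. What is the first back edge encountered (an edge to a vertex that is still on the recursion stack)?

6→9

DFS from 9 (visiting each vertex's neighbors in the order listed); mark gray on enter, black on exit:
9 gray
  7 gray
    4 gray
    4 black
    5 gray
      5→4: 4 black — skip
    5 black
    6 gray
      6→4: 4 black — skip
      6→5: 5 black — skip
      6→9: 9 is gray → back edge
First back edge: 6 → 9.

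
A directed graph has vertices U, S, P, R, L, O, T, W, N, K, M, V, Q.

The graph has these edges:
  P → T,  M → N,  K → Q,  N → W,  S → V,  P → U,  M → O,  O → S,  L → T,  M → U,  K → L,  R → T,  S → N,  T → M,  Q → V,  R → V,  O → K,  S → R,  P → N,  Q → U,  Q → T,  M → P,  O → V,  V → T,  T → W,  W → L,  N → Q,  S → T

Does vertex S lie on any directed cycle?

S is on a cycle iff S can reach itself via ≥1 edge.
S → T → M → O → S — yes.

Yes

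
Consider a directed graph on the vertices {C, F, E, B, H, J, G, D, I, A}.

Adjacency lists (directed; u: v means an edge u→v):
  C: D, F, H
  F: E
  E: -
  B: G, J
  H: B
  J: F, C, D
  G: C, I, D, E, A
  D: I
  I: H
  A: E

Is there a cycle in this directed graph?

DFS with white/gray/black marking, starting from F:
F gray
  E gray
  E black
F black
C gray
  D gray
    I gray
      H gray
        B gray
          G gray
            G→C: C is gray → back edge
Back edge found, so a cycle exists: C → D → I → H → B → G → C.

Yes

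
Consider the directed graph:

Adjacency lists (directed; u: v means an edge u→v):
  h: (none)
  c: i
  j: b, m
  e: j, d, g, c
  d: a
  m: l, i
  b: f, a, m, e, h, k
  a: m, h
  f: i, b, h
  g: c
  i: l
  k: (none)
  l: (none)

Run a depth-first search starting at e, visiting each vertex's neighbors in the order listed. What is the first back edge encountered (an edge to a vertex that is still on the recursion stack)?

f→b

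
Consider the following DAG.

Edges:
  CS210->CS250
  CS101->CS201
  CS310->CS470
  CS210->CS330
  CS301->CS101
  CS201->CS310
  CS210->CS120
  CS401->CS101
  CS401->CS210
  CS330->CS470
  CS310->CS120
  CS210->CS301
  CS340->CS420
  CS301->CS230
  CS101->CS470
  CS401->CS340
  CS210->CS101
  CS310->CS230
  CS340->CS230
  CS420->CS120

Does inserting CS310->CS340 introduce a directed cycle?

No

Adding CS310→CS340 creates a cycle iff CS340 can already reach CS310.
Explore from CS340: no path reaches CS310. The graph stays acyclic.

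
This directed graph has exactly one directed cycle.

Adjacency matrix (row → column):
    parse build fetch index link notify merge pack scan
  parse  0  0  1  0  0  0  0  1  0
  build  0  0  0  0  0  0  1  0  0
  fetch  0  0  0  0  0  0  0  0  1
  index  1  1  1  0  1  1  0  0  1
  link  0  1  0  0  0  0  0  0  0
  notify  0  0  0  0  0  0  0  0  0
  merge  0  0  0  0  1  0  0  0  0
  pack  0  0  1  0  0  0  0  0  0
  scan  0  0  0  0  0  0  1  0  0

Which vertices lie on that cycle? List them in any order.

link, build, merge

DFS with gray/black marking from link:
link gray
  build gray
    merge gray
      merge→link: link is gray → back edge
Back edge closes the cycle link → build → merge → link; its vertices are {link, build, merge}.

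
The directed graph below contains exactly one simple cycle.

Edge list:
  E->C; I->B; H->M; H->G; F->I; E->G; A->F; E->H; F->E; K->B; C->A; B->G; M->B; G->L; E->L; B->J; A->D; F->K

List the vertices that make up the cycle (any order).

A, C, E, F

DFS with gray/black marking from E:
E gray
  L gray
  L black
  C gray
    A gray
      D gray
      D black
      F gray
        F→E: E is gray → back edge
Back edge closes the cycle E → C → A → F → E; its vertices are {A, C, E, F}.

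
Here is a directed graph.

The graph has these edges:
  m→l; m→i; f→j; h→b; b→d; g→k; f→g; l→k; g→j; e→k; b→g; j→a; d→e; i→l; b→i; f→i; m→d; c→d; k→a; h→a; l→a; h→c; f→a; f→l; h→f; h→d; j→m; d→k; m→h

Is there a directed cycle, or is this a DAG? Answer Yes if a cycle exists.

Yes

DFS with white/gray/black marking, starting from f:
f gray
  i gray
    l gray
      k gray
        a gray
        a black
      k black
      l→a: a black — skip
    l black
  i black
  f→l: l black — skip
  f→a: a black — skip
  g gray
    g→k: k black — skip
    j gray
      j→a: a black — skip
      m gray
        m→l: l black — skip
        d gray
          d→k: k black — skip
          e gray
            e→k: k black — skip
          e black
        d black
        m→i: i black — skip
        h gray
          c gray
            c→d: d black — skip
          c black
          h→d: d black — skip
          h→f: f is gray → back edge
Back edge found, so a cycle exists: f → g → j → m → h → f.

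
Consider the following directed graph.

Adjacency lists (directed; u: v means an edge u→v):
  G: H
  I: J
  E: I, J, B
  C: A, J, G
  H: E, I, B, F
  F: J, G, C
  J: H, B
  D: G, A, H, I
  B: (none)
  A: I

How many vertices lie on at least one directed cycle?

8

A vertex is on a directed cycle iff it belongs to a strongly connected component of size ≥ 2 (or has a self-loop).
The vertices on cycles are {A, C, E, F, G, H, I, J} — 8 in total.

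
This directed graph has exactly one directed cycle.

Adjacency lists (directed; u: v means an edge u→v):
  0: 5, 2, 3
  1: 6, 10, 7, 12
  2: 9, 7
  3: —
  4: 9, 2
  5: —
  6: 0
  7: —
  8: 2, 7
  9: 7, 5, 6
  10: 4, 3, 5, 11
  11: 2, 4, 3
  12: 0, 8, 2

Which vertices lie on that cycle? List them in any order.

0, 2, 6, 9

DFS with gray/black marking from 6:
6 gray
  0 gray
    5 gray
    5 black
    2 gray
      9 gray
        7 gray
        7 black
        9→5: 5 black — skip
        9→6: 6 is gray → back edge
Back edge closes the cycle 6 → 0 → 2 → 9 → 6; its vertices are {0, 2, 6, 9}.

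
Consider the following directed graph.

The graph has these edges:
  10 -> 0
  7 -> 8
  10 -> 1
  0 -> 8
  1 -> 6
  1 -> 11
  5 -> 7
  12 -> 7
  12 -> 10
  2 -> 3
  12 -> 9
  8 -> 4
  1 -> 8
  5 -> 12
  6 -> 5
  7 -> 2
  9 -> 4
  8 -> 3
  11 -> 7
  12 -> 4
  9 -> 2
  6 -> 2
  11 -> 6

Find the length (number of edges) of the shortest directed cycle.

5

For each vertex v, BFS finds the shortest path from v back to v.
The shortest such closed walk is 5 → 12 → 10 → 1 → 6 → 5, length 5.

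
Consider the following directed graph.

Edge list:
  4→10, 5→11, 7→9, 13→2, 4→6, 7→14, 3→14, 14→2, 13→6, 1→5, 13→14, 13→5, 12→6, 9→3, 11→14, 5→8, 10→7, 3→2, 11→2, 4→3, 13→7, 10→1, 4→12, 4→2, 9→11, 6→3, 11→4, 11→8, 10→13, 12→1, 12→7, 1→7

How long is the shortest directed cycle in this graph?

5

For each vertex v, BFS finds the shortest path from v back to v.
The shortest such closed walk is 4 → 12 → 1 → 5 → 11 → 4, length 5.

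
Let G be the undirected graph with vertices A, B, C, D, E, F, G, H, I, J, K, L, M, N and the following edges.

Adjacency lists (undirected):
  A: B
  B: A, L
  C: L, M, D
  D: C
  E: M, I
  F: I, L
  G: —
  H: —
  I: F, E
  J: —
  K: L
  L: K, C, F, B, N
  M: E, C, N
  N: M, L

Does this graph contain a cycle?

Yes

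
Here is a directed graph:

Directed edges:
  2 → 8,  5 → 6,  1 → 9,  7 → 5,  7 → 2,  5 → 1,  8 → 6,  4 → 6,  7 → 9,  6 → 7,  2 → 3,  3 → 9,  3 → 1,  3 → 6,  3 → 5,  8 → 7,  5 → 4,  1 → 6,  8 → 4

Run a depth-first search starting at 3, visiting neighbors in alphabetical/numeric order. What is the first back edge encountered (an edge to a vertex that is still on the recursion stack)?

2->3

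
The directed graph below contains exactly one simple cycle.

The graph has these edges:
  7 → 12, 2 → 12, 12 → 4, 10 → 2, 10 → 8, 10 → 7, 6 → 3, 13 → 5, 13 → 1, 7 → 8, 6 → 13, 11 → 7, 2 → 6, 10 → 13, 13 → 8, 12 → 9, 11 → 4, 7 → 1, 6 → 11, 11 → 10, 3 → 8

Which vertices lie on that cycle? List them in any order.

2, 6, 10, 11

DFS with gray/black marking from 2:
2 gray
  12 gray
    4 gray
    4 black
    9 gray
    9 black
  12 black
  6 gray
    13 gray
      5 gray
      5 black
      1 gray
      1 black
      8 gray
      8 black
    13 black
    3 gray
      3→8: 8 black — skip
    3 black
    11 gray
      11→4: 4 black — skip
      10 gray
        7 gray
          7→1: 1 black — skip
          7→12: 12 black — skip
          7→8: 8 black — skip
        7 black
        10→2: 2 is gray → back edge
Back edge closes the cycle 2 → 6 → 11 → 10 → 2; its vertices are {2, 6, 10, 11}.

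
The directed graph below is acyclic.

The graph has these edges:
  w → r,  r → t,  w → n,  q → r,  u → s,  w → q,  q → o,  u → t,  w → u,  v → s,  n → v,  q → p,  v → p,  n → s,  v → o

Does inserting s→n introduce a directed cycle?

Yes

Adding s→n creates a cycle iff n can already reach s.
Path from n: n → s.
So n → … → s → n is a cycle.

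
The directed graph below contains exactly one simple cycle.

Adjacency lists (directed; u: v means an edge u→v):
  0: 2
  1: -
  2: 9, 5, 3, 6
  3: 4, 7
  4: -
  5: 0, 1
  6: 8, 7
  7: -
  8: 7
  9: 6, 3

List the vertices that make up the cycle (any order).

DFS with gray/black marking from 2:
2 gray
  9 gray
    6 gray
      8 gray
        7 gray
        7 black
      8 black
      6→7: 7 black — skip
    6 black
    3 gray
      4 gray
      4 black
      3→7: 7 black — skip
    3 black
  9 black
  5 gray
    0 gray
      0→2: 2 is gray → back edge
Back edge closes the cycle 2 → 5 → 0 → 2; its vertices are {0, 2, 5}.

0, 2, 5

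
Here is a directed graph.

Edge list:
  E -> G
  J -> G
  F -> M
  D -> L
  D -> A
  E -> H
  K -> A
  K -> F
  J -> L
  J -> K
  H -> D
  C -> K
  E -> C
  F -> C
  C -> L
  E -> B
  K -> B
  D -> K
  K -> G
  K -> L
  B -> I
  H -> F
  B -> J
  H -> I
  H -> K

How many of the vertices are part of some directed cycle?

A vertex is on a directed cycle iff it belongs to a strongly connected component of size ≥ 2 (or has a self-loop).
The vertices on cycles are {B, C, F, J, K} — 5 in total.

5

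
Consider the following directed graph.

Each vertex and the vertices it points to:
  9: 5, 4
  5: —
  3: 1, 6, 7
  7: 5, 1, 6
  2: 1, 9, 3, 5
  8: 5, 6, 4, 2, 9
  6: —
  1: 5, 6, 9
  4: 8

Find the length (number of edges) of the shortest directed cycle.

For each vertex v, BFS finds the shortest path from v back to v.
The shortest such closed walk is 4 → 8 → 4, length 2.

2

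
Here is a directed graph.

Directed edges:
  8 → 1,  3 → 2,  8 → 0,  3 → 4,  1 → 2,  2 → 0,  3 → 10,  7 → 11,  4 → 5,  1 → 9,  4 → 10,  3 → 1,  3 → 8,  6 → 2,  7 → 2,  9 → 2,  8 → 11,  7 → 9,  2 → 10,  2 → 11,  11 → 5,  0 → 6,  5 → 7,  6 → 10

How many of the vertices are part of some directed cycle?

7

A vertex is on a directed cycle iff it belongs to a strongly connected component of size ≥ 2 (or has a self-loop).
The vertices on cycles are {0, 2, 5, 6, 7, 9, 11} — 7 in total.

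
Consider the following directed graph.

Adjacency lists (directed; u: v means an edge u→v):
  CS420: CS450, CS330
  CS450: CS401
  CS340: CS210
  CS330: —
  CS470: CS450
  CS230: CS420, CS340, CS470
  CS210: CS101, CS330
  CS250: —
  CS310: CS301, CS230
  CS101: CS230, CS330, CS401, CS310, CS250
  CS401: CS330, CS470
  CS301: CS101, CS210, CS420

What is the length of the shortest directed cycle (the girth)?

3

For each vertex v, BFS finds the shortest path from v back to v.
The shortest such closed walk is CS101 → CS310 → CS301 → CS101, length 3.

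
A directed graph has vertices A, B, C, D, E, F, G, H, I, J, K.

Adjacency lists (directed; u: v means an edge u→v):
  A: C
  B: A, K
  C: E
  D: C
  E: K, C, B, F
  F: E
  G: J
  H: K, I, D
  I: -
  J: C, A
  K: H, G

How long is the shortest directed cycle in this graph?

For each vertex v, BFS finds the shortest path from v back to v.
The shortest such closed walk is E → C → E, length 2.

2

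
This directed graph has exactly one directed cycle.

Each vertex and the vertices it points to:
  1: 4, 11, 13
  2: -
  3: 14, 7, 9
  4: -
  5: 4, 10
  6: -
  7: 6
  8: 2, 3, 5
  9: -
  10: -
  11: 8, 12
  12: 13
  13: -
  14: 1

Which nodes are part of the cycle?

1, 3, 8, 11, 14

DFS with gray/black marking from 1:
1 gray
  4 gray
  4 black
  11 gray
    8 gray
      2 gray
      2 black
      3 gray
        14 gray
          14→1: 1 is gray → back edge
Back edge closes the cycle 1 → 11 → 8 → 3 → 14 → 1; its vertices are {1, 3, 8, 11, 14}.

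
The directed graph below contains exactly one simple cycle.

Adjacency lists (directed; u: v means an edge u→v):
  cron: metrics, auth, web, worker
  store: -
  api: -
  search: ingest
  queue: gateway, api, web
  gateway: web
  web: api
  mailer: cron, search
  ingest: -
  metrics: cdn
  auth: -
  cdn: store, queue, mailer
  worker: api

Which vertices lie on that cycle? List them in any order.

cdn, cron, mailer, metrics

DFS with gray/black marking from metrics:
metrics gray
  cdn gray
    store gray
    store black
    queue gray
      gateway gray
        web gray
          api gray
          api black
        web black
      gateway black
      queue→api: api black — skip
      queue→web: web black — skip
    queue black
    mailer gray
      cron gray
        cron→metrics: metrics is gray → back edge
Back edge closes the cycle metrics → cdn → mailer → cron → metrics; its vertices are {cdn, cron, mailer, metrics}.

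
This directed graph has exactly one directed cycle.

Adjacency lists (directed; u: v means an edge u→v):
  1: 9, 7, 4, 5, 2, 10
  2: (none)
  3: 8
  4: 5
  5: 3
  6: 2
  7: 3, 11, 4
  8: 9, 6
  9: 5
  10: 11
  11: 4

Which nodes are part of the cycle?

DFS with gray/black marking from 3:
3 gray
  8 gray
    9 gray
      5 gray
        5→3: 3 is gray → back edge
Back edge closes the cycle 3 → 8 → 9 → 5 → 3; its vertices are {3, 5, 8, 9}.

3, 5, 8, 9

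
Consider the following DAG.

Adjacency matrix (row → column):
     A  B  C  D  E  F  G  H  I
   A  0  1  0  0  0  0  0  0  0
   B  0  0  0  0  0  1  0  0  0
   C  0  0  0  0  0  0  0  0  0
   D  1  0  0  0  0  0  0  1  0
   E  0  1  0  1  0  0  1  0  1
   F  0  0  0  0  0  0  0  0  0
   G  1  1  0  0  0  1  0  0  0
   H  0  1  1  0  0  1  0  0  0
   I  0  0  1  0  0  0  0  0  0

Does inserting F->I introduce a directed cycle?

Adding F→I creates a cycle iff I can already reach F.
Explore from I: no path reaches F. The graph stays acyclic.

No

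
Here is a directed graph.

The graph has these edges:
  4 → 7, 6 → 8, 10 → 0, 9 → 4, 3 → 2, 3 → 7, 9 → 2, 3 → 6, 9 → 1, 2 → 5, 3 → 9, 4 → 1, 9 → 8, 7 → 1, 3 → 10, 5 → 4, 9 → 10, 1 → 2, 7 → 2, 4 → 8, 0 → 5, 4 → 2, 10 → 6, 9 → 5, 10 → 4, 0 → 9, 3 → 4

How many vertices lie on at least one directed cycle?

A vertex is on a directed cycle iff it belongs to a strongly connected component of size ≥ 2 (or has a self-loop).
The vertices on cycles are {0, 1, 2, 4, 5, 7, 9, 10} — 8 in total.

8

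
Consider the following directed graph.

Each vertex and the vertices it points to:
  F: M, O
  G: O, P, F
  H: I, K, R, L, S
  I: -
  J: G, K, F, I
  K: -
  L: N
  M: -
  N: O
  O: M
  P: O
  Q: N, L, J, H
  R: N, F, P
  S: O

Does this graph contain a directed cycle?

No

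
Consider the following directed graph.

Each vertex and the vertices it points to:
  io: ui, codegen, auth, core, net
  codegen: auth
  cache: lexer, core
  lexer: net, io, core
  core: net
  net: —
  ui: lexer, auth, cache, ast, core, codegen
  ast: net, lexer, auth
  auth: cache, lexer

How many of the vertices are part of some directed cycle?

7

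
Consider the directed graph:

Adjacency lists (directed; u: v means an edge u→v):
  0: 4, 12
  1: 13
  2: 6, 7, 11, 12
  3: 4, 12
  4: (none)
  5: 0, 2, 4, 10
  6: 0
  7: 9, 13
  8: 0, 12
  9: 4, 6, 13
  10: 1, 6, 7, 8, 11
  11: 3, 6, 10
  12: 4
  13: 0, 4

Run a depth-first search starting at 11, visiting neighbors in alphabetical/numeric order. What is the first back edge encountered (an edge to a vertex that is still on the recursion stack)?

DFS from 11 (visiting neighbors in alphabetical/numeric order); mark gray on enter, black on exit:
11 gray
  3 gray
    4 gray
    4 black
    12 gray
      12→4: 4 black — skip
    12 black
  3 black
  6 gray
    0 gray
      0→4: 4 black — skip
      0→12: 12 black — skip
    0 black
  6 black
  10 gray
    1 gray
      13 gray
        13→0: 0 black — skip
        13→4: 4 black — skip
      13 black
    1 black
    10→6: 6 black — skip
    7 gray
      9 gray
        9→4: 4 black — skip
        9→6: 6 black — skip
        9→13: 13 black — skip
      9 black
      7→13: 13 black — skip
    7 black
    8 gray
      8→0: 0 black — skip
      8→12: 12 black — skip
    8 black
    10→11: 11 is gray → back edge
First back edge: 10 → 11.

10→11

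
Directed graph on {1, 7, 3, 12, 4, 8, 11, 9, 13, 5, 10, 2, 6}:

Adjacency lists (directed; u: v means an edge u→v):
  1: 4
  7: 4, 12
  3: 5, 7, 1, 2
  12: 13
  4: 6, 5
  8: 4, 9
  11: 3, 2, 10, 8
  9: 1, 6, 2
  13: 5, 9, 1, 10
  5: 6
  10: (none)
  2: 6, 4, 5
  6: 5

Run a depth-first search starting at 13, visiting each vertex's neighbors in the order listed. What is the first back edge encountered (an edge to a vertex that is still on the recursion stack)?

DFS from 13 (visiting each vertex's neighbors in the order listed); mark gray on enter, black on exit:
13 gray
  5 gray
    6 gray
      6→5: 5 is gray → back edge
First back edge: 6 → 5.

6→5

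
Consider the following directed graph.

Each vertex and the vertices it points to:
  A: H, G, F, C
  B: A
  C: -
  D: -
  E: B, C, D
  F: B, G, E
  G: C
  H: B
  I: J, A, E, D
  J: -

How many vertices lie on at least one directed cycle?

A vertex is on a directed cycle iff it belongs to a strongly connected component of size ≥ 2 (or has a self-loop).
The vertices on cycles are {A, B, E, F, H} — 5 in total.

5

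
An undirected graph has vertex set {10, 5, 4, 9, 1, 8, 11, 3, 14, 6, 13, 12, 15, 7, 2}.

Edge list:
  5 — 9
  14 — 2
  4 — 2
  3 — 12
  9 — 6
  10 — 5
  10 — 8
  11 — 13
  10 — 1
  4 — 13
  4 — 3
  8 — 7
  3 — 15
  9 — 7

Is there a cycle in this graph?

Yes

DFS, tracking each vertex's parent; an edge to a visited non-parent vertex closes a cycle.
Start from 11:
visit 11 (parent –)
  visit 13 (parent 11)
    13–11: parent, skip
    visit 4 (parent 13)
      visit 2 (parent 4)
        visit 14 (parent 2)
          14–2: parent, skip
        2–4: parent, skip
      4–13: parent, skip
      visit 3 (parent 4)
        visit 15 (parent 3)
          15–3: parent, skip
        3–4: parent, skip
        visit 12 (parent 3)
          12–3: parent, skip
visit 10 (parent –)
  visit 8 (parent 10)
    8–10: parent, skip
    visit 7 (parent 8)
      visit 9 (parent 7)
        visit 6 (parent 9)
          6–9: parent, skip
        visit 5 (parent 9)
          5–10: 10 visited and ≠ parent → cycle
Cycle: 10 – 8 – 7 – 9 – 5 – 10.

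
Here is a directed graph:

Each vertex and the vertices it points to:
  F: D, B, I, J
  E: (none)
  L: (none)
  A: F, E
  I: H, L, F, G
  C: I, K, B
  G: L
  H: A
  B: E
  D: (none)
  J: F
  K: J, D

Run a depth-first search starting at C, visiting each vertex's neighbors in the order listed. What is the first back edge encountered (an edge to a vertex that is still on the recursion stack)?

DFS from C (visiting each vertex's neighbors in the order listed); mark gray on enter, black on exit:
C gray
  I gray
    H gray
      A gray
        F gray
          D gray
          D black
          B gray
            E gray
            E black
          B black
          F→I: I is gray → back edge
First back edge: F → I.

F→I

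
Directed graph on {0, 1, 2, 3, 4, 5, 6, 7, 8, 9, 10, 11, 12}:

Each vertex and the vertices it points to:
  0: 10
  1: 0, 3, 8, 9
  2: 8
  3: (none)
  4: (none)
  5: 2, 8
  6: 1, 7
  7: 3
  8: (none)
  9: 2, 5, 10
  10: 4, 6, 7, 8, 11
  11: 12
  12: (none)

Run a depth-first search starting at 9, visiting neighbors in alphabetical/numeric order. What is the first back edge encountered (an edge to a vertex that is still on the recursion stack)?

DFS from 9 (visiting neighbors in alphabetical/numeric order); mark gray on enter, black on exit:
9 gray
  2 gray
    8 gray
    8 black
  2 black
  5 gray
    5→2: 2 black — skip
    5→8: 8 black — skip
  5 black
  10 gray
    4 gray
    4 black
    6 gray
      1 gray
        0 gray
          0→10: 10 is gray → back edge
First back edge: 0 → 10.

0->10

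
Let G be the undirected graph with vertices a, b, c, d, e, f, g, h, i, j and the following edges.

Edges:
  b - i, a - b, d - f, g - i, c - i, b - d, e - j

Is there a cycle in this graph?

No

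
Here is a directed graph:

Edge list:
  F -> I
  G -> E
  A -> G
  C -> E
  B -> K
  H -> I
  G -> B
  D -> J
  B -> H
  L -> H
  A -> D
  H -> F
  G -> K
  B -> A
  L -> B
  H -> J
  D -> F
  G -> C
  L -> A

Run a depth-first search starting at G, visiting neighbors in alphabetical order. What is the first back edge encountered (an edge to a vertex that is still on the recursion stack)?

A->G

DFS from G (visiting neighbors in alphabetical order); mark gray on enter, black on exit:
G gray
  B gray
    A gray
      D gray
        F gray
          I gray
          I black
        F black
        J gray
        J black
      D black
      A→G: G is gray → back edge
First back edge: A → G.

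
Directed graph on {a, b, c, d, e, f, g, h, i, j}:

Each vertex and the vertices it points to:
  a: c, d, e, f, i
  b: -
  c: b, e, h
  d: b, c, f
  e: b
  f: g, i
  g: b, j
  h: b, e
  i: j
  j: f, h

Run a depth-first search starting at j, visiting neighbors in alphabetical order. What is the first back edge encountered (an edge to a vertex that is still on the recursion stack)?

DFS from j (visiting neighbors in alphabetical order); mark gray on enter, black on exit:
j gray
  f gray
    g gray
      b gray
      b black
      g→j: j is gray → back edge
First back edge: g → j.

g->j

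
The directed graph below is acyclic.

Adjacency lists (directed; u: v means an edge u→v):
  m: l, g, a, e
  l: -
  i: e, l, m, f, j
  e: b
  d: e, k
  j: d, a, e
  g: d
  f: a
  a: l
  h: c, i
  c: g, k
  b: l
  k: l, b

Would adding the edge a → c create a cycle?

No

Adding a→c creates a cycle iff c can already reach a.
Explore from c: no path reaches a. The graph stays acyclic.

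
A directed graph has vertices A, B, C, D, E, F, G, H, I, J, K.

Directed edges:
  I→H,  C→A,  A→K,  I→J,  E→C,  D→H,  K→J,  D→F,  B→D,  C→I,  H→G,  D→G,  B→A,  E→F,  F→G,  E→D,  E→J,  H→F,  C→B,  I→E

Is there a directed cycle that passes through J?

No

J lies on a cycle iff there is a path from J back to itself.
Exploring from J, it never reaches itself; equivalently, its strongly connected component is a singleton.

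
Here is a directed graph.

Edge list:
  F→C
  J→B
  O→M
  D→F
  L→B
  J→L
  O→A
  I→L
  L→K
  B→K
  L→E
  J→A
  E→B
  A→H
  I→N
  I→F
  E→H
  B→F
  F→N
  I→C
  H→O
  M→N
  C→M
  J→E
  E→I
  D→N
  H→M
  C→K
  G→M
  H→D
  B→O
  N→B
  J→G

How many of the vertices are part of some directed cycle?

12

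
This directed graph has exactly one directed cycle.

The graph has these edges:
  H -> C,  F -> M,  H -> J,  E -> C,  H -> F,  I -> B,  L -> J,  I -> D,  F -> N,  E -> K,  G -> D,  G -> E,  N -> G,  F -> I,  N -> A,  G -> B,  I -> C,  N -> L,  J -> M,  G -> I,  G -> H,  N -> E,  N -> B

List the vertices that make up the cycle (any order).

F, G, H, N

DFS with gray/black marking from F:
F gray
  N gray
    L gray
      J gray
        M gray
        M black
      J black
    L black
    G gray
      I gray
        D gray
        D black
        B gray
        B black
        C gray
        C black
      I black
      G→B: B black — skip
      E gray
        E→C: C black — skip
        K gray
        K black
      E black
      G→D: D black — skip
      H gray
        H→J: J black — skip
        H→F: F is gray → back edge
Back edge closes the cycle F → N → G → H → F; its vertices are {F, G, H, N}.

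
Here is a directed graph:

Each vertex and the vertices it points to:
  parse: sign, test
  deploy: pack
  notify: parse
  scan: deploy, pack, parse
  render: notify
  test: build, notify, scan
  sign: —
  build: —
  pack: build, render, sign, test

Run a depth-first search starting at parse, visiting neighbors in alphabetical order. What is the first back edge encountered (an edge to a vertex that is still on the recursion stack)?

DFS from parse (visiting neighbors in alphabetical order); mark gray on enter, black on exit:
parse gray
  sign gray
  sign black
  test gray
    build gray
    build black
    notify gray
      notify→parse: parse is gray → back edge
First back edge: notify → parse.

notify→parse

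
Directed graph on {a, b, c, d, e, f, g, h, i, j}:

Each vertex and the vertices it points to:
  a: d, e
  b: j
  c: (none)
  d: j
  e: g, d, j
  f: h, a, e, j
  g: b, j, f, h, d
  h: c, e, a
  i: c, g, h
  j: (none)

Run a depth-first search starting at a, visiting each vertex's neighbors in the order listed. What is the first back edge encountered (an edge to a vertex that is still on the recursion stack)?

DFS from a (visiting each vertex's neighbors in the order listed); mark gray on enter, black on exit:
a gray
  d gray
    j gray
    j black
  d black
  e gray
    g gray
      b gray
        b→j: j black — skip
      b black
      g→j: j black — skip
      f gray
        h gray
          c gray
          c black
          h→e: e is gray → back edge
First back edge: h → e.

h->e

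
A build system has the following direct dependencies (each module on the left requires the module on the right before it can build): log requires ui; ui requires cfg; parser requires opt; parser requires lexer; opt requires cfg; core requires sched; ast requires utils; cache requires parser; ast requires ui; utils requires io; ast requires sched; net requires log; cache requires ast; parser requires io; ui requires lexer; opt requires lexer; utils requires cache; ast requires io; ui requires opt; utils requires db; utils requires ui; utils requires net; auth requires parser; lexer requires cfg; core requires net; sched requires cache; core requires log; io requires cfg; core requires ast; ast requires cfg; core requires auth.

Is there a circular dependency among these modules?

DFS with white/gray/black marking, starting from cfg:
cfg gray
cfg black
core gray
  auth gray
    parser gray
      io gray
        io→cfg: cfg black — skip
      io black
      opt gray
        opt→cfg: cfg black — skip
        lexer gray
          lexer→cfg: cfg black — skip
        lexer black
      opt black
      parser→lexer: lexer black — skip
    parser black
  auth black
  log gray
    ui gray
      ui→cfg: cfg black — skip
      ui→lexer: lexer black — skip
      ui→opt: opt black — skip
    ui black
  log black
  ast gray
    utils gray
      net gray
        net→log: log black — skip
      net black
      cache gray
        cache→parser: parser black — skip
        cache→ast: ast is gray → back edge
Back edge found, so a cycle exists: ast → utils → cache → ast.

Yes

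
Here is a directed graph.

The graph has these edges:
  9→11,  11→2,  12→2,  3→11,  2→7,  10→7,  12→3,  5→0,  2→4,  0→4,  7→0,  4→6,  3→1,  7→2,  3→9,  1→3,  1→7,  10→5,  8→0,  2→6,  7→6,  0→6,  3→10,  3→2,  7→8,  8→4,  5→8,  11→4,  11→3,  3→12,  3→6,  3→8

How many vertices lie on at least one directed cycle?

A vertex is on a directed cycle iff it belongs to a strongly connected component of size ≥ 2 (or has a self-loop).
The vertices on cycles are {1, 2, 3, 7, 9, 11, 12} — 7 in total.

7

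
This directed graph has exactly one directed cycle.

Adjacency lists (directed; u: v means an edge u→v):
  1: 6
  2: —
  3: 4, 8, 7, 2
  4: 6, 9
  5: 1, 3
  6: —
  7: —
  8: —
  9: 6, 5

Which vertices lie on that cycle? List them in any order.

3, 4, 5, 9

DFS with gray/black marking from 5:
5 gray
  1 gray
    6 gray
    6 black
  1 black
  3 gray
    4 gray
      4→6: 6 black — skip
      9 gray
        9→6: 6 black — skip
        9→5: 5 is gray → back edge
Back edge closes the cycle 5 → 3 → 4 → 9 → 5; its vertices are {3, 4, 5, 9}.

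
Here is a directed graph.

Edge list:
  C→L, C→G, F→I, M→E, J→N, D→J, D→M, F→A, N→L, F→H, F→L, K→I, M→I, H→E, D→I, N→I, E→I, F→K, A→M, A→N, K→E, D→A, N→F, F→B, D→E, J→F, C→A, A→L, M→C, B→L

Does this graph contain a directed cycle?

Yes

DFS with white/gray/black marking, starting from M:
M gray
  I gray
  I black
  C gray
    A gray
      A→M: M is gray → back edge
Back edge found, so a cycle exists: M → C → A → M.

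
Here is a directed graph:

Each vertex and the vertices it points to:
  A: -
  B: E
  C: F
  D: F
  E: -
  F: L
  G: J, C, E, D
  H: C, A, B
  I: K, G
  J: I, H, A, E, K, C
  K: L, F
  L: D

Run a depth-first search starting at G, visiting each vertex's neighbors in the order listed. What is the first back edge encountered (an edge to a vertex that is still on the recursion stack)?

F→L

DFS from G (visiting each vertex's neighbors in the order listed); mark gray on enter, black on exit:
G gray
  J gray
    I gray
      K gray
        L gray
          D gray
            F gray
              F→L: L is gray → back edge
First back edge: F → L.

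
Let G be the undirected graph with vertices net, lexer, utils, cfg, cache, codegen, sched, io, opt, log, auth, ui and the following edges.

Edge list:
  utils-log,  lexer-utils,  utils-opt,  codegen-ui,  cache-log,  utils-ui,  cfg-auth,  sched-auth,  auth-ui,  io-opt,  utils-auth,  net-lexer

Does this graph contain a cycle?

DFS, tracking each vertex's parent; an edge to a visited non-parent vertex closes a cycle.
Start from auth:
visit auth (parent –)
  visit cfg (parent auth)
    cfg–auth: parent, skip
  visit sched (parent auth)
    sched–auth: parent, skip
  visit ui (parent auth)
    visit codegen (parent ui)
      codegen–ui: parent, skip
    ui–auth: parent, skip
    visit utils (parent ui)
      visit log (parent utils)
        log–utils: parent, skip
        visit cache (parent log)
          cache–log: parent, skip
      visit opt (parent utils)
        visit io (parent opt)
          io–opt: parent, skip
        opt–utils: parent, skip
      visit lexer (parent utils)
        visit net (parent lexer)
          net–lexer: parent, skip
        lexer–utils: parent, skip
      utils–ui: parent, skip
      utils–auth: auth visited and ≠ parent → cycle
Cycle: auth – ui – utils – auth.

Yes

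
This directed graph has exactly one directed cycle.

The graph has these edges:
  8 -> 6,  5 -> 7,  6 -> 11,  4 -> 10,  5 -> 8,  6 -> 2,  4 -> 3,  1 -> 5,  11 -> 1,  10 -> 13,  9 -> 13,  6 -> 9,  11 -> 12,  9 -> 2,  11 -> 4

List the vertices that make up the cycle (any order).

1, 5, 6, 8, 11

DFS with gray/black marking from 6:
6 gray
  9 gray
    2 gray
    2 black
    13 gray
    13 black
  9 black
  6→2: 2 black — skip
  11 gray
    4 gray
      3 gray
      3 black
      10 gray
        10→13: 13 black — skip
      10 black
    4 black
    12 gray
    12 black
    1 gray
      5 gray
        7 gray
        7 black
        8 gray
          8→6: 6 is gray → back edge
Back edge closes the cycle 6 → 11 → 1 → 5 → 8 → 6; its vertices are {1, 5, 6, 8, 11}.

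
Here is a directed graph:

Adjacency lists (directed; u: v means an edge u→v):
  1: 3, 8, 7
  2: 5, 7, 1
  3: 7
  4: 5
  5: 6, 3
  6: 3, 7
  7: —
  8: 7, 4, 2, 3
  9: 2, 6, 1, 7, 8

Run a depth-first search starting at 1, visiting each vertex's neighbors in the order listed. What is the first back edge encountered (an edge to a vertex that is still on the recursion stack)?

2→1

DFS from 1 (visiting each vertex's neighbors in the order listed); mark gray on enter, black on exit:
1 gray
  3 gray
    7 gray
    7 black
  3 black
  8 gray
    8→7: 7 black — skip
    4 gray
      5 gray
        6 gray
          6→3: 3 black — skip
          6→7: 7 black — skip
        6 black
        5→3: 3 black — skip
      5 black
    4 black
    2 gray
      2→5: 5 black — skip
      2→7: 7 black — skip
      2→1: 1 is gray → back edge
First back edge: 2 → 1.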